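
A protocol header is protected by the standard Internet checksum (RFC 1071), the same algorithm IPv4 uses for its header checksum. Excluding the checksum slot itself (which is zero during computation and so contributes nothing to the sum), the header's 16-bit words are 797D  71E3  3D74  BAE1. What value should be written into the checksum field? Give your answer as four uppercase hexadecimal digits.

1C49

One's-complement addition (fold any carry out of bit 15 back into bit 0):
  0x797D + 0x71E3 = 0x0EB60
  0xEB60 + 0x3D74 = 0x128D4 → wrap carry → 0x28D5
  0x28D5 + 0xBAE1 = 0x0E3B6
One's-complement sum = 0xE3B6.
Checksum = ~0xE3B6 & 0xFFFF = 0x1C49.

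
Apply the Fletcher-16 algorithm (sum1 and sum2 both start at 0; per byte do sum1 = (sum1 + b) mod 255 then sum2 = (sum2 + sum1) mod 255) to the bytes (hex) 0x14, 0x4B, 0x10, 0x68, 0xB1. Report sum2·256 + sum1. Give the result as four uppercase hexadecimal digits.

Running sums (mod 255):
  after byte 0 (0x14): sum1=20, sum2=20
  after byte 1 (0x4B): sum1=95, sum2=115
  after byte 2 (0x10): sum1=111, sum2=226
  after byte 3 (0x68): sum1=215, sum2=186
  after byte 4 (0xB1): sum1=137, sum2=68
Checksum = sum2·256 + sum1 = 68·256 + 137 = 17545 = 0x4489.

4489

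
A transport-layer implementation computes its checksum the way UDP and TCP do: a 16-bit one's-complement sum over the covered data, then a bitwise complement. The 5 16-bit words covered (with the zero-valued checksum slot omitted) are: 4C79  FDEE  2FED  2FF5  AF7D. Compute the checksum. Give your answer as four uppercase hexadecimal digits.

A637

One's-complement addition (fold any carry out of bit 15 back into bit 0):
  0x4C79 + 0xFDEE = 0x14A67 → wrap carry → 0x4A68
  0x4A68 + 0x2FED = 0x07A55
  0x7A55 + 0x2FF5 = 0x0AA4A
  0xAA4A + 0xAF7D = 0x159C7 → wrap carry → 0x59C8
One's-complement sum = 0x59C8.
Checksum = ~0x59C8 & 0xFFFF = 0xA637.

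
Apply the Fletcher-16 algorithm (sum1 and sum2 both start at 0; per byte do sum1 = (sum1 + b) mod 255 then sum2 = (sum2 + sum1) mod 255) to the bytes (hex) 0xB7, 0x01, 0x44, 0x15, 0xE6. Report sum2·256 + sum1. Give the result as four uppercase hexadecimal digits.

Running sums (mod 255):
  after byte 0 (0xB7): sum1=183, sum2=183
  after byte 1 (0x01): sum1=184, sum2=112
  after byte 2 (0x44): sum1=252, sum2=109
  after byte 3 (0x15): sum1=18, sum2=127
  after byte 4 (0xE6): sum1=248, sum2=120
Checksum = sum2·256 + sum1 = 120·256 + 248 = 30968 = 0x78F8.

78F8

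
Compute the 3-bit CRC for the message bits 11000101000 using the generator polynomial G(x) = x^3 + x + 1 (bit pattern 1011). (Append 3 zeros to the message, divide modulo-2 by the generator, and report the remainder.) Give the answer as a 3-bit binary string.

101

Append 3 zeros: 11000101000000. Divide by 1011 (XOR where the leading bit is 1):
  pos 0: 1100 XOR 1011 = 0111
  pos 1: 1110 XOR 1011 = 0101
  pos 2: 1011 XOR 1011 = 0000
  pos 7: 1000 XOR 1011 = 0011
  pos 9: 1100 XOR 1011 = 0111
  pos 10: 1110 XOR 1011 = 0101
Remainder (last 3 bits) = 101. This is the CRC / FCS.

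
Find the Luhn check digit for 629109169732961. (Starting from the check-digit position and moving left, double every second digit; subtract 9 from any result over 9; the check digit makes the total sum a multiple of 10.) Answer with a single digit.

Partial digits right→left: 1 6 9 2 3 7 9 6 1 9 0 1 9 2 6
Double every second digit counting from the check-digit position (so the 1st, 3rd, 5th, ... of the partial from the right).
  doubled (with −9 where >9): 2 9 6 9 2 0 9 3 → sum 40
  kept as-is: 6 2 7 6 9 1 2 → sum 33
Total = 40 + 33 = 73.
Check digit = (10 − (73 mod 10)) mod 10 = 7.

7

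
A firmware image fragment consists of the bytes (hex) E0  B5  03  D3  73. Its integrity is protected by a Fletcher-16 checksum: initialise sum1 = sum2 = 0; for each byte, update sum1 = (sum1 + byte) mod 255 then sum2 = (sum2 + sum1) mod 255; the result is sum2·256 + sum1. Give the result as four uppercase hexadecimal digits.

Running sums (mod 255):
  after byte 0 (E0): sum1=224, sum2=224
  after byte 1 (B5): sum1=150, sum2=119
  after byte 2 (03): sum1=153, sum2=17
  after byte 3 (D3): sum1=109, sum2=126
  after byte 4 (73): sum1=224, sum2=95
Checksum = sum2·256 + sum1 = 95·256 + 224 = 24544 = 0x5FE0.

5FE0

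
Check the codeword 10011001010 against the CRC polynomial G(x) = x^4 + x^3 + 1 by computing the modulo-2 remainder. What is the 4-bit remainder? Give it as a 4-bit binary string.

Modulo-2 division of 10011001010 by 11001:
  pos 0: 10011 XOR 11001 = 01010
  pos 1: 10100 XOR 11001 = 01101
  pos 2: 11010 XOR 11001 = 00011
  pos 5: 11101 XOR 11001 = 00100
Remainder = 1000 (nonzero — an error is detected).

1000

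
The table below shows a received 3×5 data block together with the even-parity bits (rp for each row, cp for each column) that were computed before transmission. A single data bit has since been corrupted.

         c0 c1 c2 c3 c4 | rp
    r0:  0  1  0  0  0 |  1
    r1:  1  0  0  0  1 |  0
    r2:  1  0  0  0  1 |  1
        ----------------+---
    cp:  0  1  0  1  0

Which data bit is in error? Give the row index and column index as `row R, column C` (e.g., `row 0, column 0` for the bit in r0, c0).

row 2, column 3

Recompute each row's even parity and compare to rp:
  r0: data parity 1, sent rp 1 → ok
  r1: data parity 0, sent rp 0 → ok
  r2: data parity 0, sent rp 1 → mismatch
Recompute each column's even parity and compare to cp:
  c0: data parity 0, sent cp 0 → ok
  c1: data parity 1, sent cp 1 → ok
  c2: data parity 0, sent cp 0 → ok
  c3: data parity 0, sent cp 1 → mismatch
  c4: data parity 0, sent cp 0 → ok
Exactly one row (r2) and one column (c3) fail → the flipped bit is at their intersection.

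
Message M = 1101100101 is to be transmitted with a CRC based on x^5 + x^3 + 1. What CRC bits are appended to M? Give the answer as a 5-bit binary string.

01110

Append 5 zeros: 110110010100000. Divide by 101001 (XOR where the leading bit is 1):
  pos 0: 110110 XOR 101001 = 011111
  pos 1: 111110 XOR 101001 = 010111
  pos 2: 101111 XOR 101001 = 000110
  pos 5: 110010 XOR 101001 = 011011
  pos 6: 110110 XOR 101001 = 011111
  pos 7: 111110 XOR 101001 = 010111
  pos 8: 101110 XOR 101001 = 000111
Remainder (last 5 bits) = 01110. This is the CRC / FCS.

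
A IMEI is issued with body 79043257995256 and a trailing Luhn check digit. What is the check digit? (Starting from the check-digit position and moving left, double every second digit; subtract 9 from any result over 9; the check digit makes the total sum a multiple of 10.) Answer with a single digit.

4

Partial digits right→left: 6 5 2 5 9 9 7 5 2 3 4 0 9 7
Double every second digit counting from the check-digit position (so the 1st, 3rd, 5th, ... of the partial from the right).
  doubled (with −9 where >9): 3 4 9 5 4 8 9 → sum 42
  kept as-is: 5 5 9 5 3 0 7 → sum 34
Total = 42 + 34 = 76.
Check digit = (10 − (76 mod 10)) mod 10 = 4.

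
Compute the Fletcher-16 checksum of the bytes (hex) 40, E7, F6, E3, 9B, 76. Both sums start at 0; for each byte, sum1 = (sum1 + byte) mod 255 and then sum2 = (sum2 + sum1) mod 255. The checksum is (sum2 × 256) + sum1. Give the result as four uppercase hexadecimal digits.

3E15

Running sums (mod 255):
  after byte 0 (40): sum1=64, sum2=64
  after byte 1 (E7): sum1=40, sum2=104
  after byte 2 (F6): sum1=31, sum2=135
  after byte 3 (E3): sum1=3, sum2=138
  after byte 4 (9B): sum1=158, sum2=41
  after byte 5 (76): sum1=21, sum2=62
Checksum = sum2·256 + sum1 = 62·256 + 21 = 15893 = 0x3E15.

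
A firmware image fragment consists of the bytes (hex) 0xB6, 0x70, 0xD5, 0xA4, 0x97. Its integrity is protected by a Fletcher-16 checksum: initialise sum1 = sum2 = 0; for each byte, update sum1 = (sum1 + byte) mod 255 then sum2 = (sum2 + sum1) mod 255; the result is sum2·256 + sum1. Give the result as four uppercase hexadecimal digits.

B539

Running sums (mod 255):
  after byte 0 (0xB6): sum1=182, sum2=182
  after byte 1 (0x70): sum1=39, sum2=221
  after byte 2 (0xD5): sum1=252, sum2=218
  after byte 3 (0xA4): sum1=161, sum2=124
  after byte 4 (0x97): sum1=57, sum2=181
Checksum = sum2·256 + sum1 = 181·256 + 57 = 46393 = 0xB539.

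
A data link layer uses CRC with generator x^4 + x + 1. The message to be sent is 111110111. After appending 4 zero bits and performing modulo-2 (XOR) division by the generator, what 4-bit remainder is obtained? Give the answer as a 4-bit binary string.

Append 4 zeros: 1111101110000. Divide by 10011 (XOR where the leading bit is 1):
  pos 0: 11111 XOR 10011 = 01100
  pos 1: 11000 XOR 10011 = 01011
  pos 2: 10111 XOR 10011 = 00100
  pos 4: 10011 XOR 10011 = 00000
Remainder (last 4 bits) = 0000. This is the CRC / FCS.

0000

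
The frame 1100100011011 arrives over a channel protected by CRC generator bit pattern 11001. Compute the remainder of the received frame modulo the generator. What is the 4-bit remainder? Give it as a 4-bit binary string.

0010

Modulo-2 division of 1100100011011 by 11001:
  pos 0: 11001 XOR 11001 = 00000
  pos 8: 11011 XOR 11001 = 00010
Remainder = 0010 (nonzero — an error is detected).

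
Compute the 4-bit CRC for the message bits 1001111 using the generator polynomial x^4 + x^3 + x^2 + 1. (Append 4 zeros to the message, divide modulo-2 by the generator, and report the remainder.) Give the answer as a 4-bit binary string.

1101

Append 4 zeros: 10011110000. Divide by 11101 (XOR where the leading bit is 1):
  pos 0: 10011 XOR 11101 = 01110
  pos 1: 11101 XOR 11101 = 00000
  pos 6: 10000 XOR 11101 = 01101
Remainder (last 4 bits) = 1101. This is the CRC / FCS.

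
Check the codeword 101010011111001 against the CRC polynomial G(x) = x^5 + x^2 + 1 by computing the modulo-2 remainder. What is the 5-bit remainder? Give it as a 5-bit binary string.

00000

Modulo-2 division of 101010011111001 by 100101:
  pos 0: 101010 XOR 100101 = 001111
  pos 2: 111101 XOR 100101 = 011000
  pos 3: 110001 XOR 100101 = 010100
  pos 4: 101001 XOR 100101 = 001100
  pos 6: 110011 XOR 100101 = 010110
  pos 7: 101100 XOR 100101 = 001001
  pos 9: 100101 XOR 100101 = 000000
Remainder = 00000 (zero — the frame passes the CRC check).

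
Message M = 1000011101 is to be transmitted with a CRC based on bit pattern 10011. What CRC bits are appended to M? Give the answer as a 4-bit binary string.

1100

Append 4 zeros: 10000111010000. Divide by 10011 (XOR where the leading bit is 1):
  pos 0: 10000 XOR 10011 = 00011
  pos 3: 11111 XOR 10011 = 01100
  pos 4: 11000 XOR 10011 = 01011
  pos 5: 10111 XOR 10011 = 00100
  pos 7: 10000 XOR 10011 = 00011
Remainder (last 4 bits) = 1100. This is the CRC / FCS.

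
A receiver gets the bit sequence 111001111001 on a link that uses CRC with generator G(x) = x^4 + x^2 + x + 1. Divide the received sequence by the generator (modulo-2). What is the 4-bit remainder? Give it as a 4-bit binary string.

0000

Modulo-2 division of 111001111001 by 10111:
  pos 0: 11100 XOR 10111 = 01011
  pos 1: 10111 XOR 10111 = 00000
  pos 6: 11100 XOR 10111 = 01011
  pos 7: 10111 XOR 10111 = 00000
Remainder = 0000 (zero — the frame passes the CRC check).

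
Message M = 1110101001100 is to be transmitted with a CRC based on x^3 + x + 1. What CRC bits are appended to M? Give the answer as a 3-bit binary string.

110

Append 3 zeros: 1110101001100000. Divide by 1011 (XOR where the leading bit is 1):
  pos 0: 1110 XOR 1011 = 0101
  pos 1: 1011 XOR 1011 = 0000
  pos 6: 1001 XOR 1011 = 0010
  pos 8: 1010 XOR 1011 = 0001
  pos 11: 1000 XOR 1011 = 0011
Remainder (last 3 bits) = 110. This is the CRC / FCS.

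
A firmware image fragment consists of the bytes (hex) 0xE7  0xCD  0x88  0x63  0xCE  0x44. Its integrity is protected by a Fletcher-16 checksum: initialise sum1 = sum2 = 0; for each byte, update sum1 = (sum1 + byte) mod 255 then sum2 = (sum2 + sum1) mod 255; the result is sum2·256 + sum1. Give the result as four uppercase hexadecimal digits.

Running sums (mod 255):
  after byte 0 (0xE7): sum1=231, sum2=231
  after byte 1 (0xCD): sum1=181, sum2=157
  after byte 2 (0x88): sum1=62, sum2=219
  after byte 3 (0x63): sum1=161, sum2=125
  after byte 4 (0xCE): sum1=112, sum2=237
  after byte 5 (0x44): sum1=180, sum2=162
Checksum = sum2·256 + sum1 = 162·256 + 180 = 41652 = 0xA2B4.

A2B4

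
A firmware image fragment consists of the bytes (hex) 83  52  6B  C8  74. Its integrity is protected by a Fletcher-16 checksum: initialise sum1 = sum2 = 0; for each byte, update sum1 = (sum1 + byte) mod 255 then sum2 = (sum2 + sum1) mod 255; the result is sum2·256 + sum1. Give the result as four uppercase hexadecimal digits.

Running sums (mod 255):
  after byte 0 (83): sum1=131, sum2=131
  after byte 1 (52): sum1=213, sum2=89
  after byte 2 (6B): sum1=65, sum2=154
  after byte 3 (C8): sum1=10, sum2=164
  after byte 4 (74): sum1=126, sum2=35
Checksum = sum2·256 + sum1 = 35·256 + 126 = 9086 = 0x237E.

237E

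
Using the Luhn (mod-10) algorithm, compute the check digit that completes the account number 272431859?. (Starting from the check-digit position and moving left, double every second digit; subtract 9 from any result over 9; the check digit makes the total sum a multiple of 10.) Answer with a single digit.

3

Partial digits right→left: 9 5 8 1 3 4 2 7 2
Double every second digit counting from the check-digit position (so the 1st, 3rd, 5th, ... of the partial from the right).
  doubled (with −9 where >9): 9 7 6 4 4 → sum 30
  kept as-is: 5 1 4 7 → sum 17
Total = 30 + 17 = 47.
Check digit = (10 − (47 mod 10)) mod 10 = 3.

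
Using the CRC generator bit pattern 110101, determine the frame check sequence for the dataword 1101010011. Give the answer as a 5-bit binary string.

Append 5 zeros: 110101001100000. Divide by 110101 (XOR where the leading bit is 1):
  pos 0: 110101 XOR 110101 = 000000
  pos 8: 110000 XOR 110101 = 000101
Remainder (last 5 bits) = 01010. This is the CRC / FCS.

01010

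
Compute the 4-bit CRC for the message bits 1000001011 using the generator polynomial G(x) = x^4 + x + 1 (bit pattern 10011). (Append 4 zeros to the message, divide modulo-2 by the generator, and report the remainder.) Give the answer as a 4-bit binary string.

0011

Append 4 zeros: 10000010110000. Divide by 10011 (XOR where the leading bit is 1):
  pos 0: 10000 XOR 10011 = 00011
  pos 3: 11010 XOR 10011 = 01001
  pos 4: 10011 XOR 10011 = 00000
  pos 9: 10000 XOR 10011 = 00011
Remainder (last 4 bits) = 0011. This is the CRC / FCS.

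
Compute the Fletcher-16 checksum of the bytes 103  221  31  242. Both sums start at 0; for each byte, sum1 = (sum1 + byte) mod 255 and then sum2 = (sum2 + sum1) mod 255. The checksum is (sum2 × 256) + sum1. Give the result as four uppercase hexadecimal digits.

Running sums (mod 255):
  after byte 0 (103): sum1=103, sum2=103
  after byte 1 (221): sum1=69, sum2=172
  after byte 2 (31): sum1=100, sum2=17
  after byte 3 (242): sum1=87, sum2=104
Checksum = sum2·256 + sum1 = 104·256 + 87 = 26711 = 0x6857.

6857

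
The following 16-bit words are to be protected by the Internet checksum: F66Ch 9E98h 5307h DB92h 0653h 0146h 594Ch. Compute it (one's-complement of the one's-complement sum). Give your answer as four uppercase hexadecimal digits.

One's-complement addition (fold any carry out of bit 15 back into bit 0):
  0xF66C + 0x9E98 = 0x19504 → wrap carry → 0x9505
  0x9505 + 0x5307 = 0x0E80C
  0xE80C + 0xDB92 = 0x1C39E → wrap carry → 0xC39F
  0xC39F + 0x0653 = 0x0C9F2
  0xC9F2 + 0x0146 = 0x0CB38
  0xCB38 + 0x594C = 0x12484 → wrap carry → 0x2485
One's-complement sum = 0x2485.
Checksum = ~0x2485 & 0xFFFF = 0xDB7A.

DB7A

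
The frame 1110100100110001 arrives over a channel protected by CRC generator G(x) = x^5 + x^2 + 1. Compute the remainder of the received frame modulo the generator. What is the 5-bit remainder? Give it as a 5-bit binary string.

00000

Modulo-2 division of 1110100100110001 by 100101:
  pos 0: 111010 XOR 100101 = 011111
  pos 1: 111110 XOR 100101 = 011011
  pos 2: 110111 XOR 100101 = 010010
  pos 3: 100100 XOR 100101 = 000001
  pos 8: 101100 XOR 100101 = 001001
  pos 10: 100101 XOR 100101 = 000000
Remainder = 00000 (zero — the frame passes the CRC check).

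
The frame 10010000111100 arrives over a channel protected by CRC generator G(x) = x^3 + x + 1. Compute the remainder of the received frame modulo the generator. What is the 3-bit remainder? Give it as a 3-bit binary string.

000

Modulo-2 division of 10010000111100 by 1011:
  pos 0: 1001 XOR 1011 = 0010
  pos 2: 1000 XOR 1011 = 0011
  pos 4: 1100 XOR 1011 = 0111
  pos 5: 1111 XOR 1011 = 0100
  pos 6: 1001 XOR 1011 = 0010
  pos 8: 1011 XOR 1011 = 0000
Remainder = 000 (zero — the frame passes the CRC check).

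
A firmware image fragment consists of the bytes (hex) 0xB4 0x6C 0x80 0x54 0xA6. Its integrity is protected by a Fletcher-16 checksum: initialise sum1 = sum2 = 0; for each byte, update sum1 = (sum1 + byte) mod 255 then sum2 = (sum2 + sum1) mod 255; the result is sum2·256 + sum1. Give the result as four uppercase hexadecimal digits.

Running sums (mod 255):
  after byte 0 (0xB4): sum1=180, sum2=180
  after byte 1 (0x6C): sum1=33, sum2=213
  after byte 2 (0x80): sum1=161, sum2=119
  after byte 3 (0x54): sum1=245, sum2=109
  after byte 4 (0xA6): sum1=156, sum2=10
Checksum = sum2·256 + sum1 = 10·256 + 156 = 2716 = 0x0A9C.

0A9C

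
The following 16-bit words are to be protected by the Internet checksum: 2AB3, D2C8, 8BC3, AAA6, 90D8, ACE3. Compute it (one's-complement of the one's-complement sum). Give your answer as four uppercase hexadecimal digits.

One's-complement addition (fold any carry out of bit 15 back into bit 0):
  0x2AB3 + 0xD2C8 = 0x0FD7B
  0xFD7B + 0x8BC3 = 0x1893E → wrap carry → 0x893F
  0x893F + 0xAAA6 = 0x133E5 → wrap carry → 0x33E6
  0x33E6 + 0x90D8 = 0x0C4BE
  0xC4BE + 0xACE3 = 0x171A1 → wrap carry → 0x71A2
One's-complement sum = 0x71A2.
Checksum = ~0x71A2 & 0xFFFF = 0x8E5D.

8E5D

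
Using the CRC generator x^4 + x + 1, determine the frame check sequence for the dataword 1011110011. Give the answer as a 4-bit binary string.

Append 4 zeros: 10111100110000. Divide by 10011 (XOR where the leading bit is 1):
  pos 0: 10111 XOR 10011 = 00100
  pos 2: 10010 XOR 10011 = 00001
  pos 6: 10110 XOR 10011 = 00101
  pos 8: 10100 XOR 10011 = 00111
Remainder (last 4 bits) = 1110. This is the CRC / FCS.

1110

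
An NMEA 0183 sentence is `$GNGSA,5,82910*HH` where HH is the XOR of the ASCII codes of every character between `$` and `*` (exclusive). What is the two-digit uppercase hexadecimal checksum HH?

XOR the ASCII codes of the payload characters:
  'G' = 0x47 → acc = 0x47
  'N' = 0x4E → acc = 0x09
  'G' = 0x47 → acc = 0x4E
  'S' = 0x53 → acc = 0x1D
  'A' = 0x41 → acc = 0x5C
  ',' = 0x2C → acc = 0x70
  '5' = 0x35 → acc = 0x45
  ',' = 0x2C → acc = 0x69
  '8' = 0x38 → acc = 0x51
  '2' = 0x32 → acc = 0x63
  '9' = 0x39 → acc = 0x5A
  '1' = 0x31 → acc = 0x6B
  '0' = 0x30 → acc = 0x5B
Checksum = 0x5B.

5B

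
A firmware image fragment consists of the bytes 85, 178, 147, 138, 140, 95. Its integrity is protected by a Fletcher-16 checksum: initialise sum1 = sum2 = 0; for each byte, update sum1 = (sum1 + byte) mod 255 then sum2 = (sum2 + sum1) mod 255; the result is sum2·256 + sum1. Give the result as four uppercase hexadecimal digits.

E312

Running sums (mod 255):
  after byte 0 (85): sum1=85, sum2=85
  after byte 1 (178): sum1=8, sum2=93
  after byte 2 (147): sum1=155, sum2=248
  after byte 3 (138): sum1=38, sum2=31
  after byte 4 (140): sum1=178, sum2=209
  after byte 5 (95): sum1=18, sum2=227
Checksum = sum2·256 + sum1 = 227·256 + 18 = 58130 = 0xE312.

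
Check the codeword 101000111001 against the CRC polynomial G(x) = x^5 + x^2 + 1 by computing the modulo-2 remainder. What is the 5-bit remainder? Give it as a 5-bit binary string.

Modulo-2 division of 101000111001 by 100101:
  pos 0: 101000 XOR 100101 = 001101
  pos 2: 110111 XOR 100101 = 010010
  pos 3: 100101 XOR 100101 = 000000
Remainder = 00001 (nonzero — an error is detected).

00001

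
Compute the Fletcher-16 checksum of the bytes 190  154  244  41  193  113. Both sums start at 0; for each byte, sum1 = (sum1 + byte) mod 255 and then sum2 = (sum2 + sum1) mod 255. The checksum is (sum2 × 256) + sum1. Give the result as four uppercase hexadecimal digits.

C1AA

Running sums (mod 255):
  after byte 0 (190): sum1=190, sum2=190
  after byte 1 (154): sum1=89, sum2=24
  after byte 2 (244): sum1=78, sum2=102
  after byte 3 (41): sum1=119, sum2=221
  after byte 4 (193): sum1=57, sum2=23
  after byte 5 (113): sum1=170, sum2=193
Checksum = sum2·256 + sum1 = 193·256 + 170 = 49578 = 0xC1AA.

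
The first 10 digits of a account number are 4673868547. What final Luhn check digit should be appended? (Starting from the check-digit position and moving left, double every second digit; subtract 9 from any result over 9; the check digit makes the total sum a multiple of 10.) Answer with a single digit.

Partial digits right→left: 7 4 5 8 6 8 3 7 6 4
Double every second digit counting from the check-digit position (so the 1st, 3rd, 5th, ... of the partial from the right).
  doubled (with −9 where >9): 5 1 3 6 3 → sum 18
  kept as-is: 4 8 8 7 4 → sum 31
Total = 18 + 31 = 49.
Check digit = (10 − (49 mod 10)) mod 10 = 1.

1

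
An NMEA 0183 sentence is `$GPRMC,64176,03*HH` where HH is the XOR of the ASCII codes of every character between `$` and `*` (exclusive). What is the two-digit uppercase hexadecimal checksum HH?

7A

XOR the ASCII codes of the payload characters:
  'G' = 0x47 → acc = 0x47
  'P' = 0x50 → acc = 0x17
  'R' = 0x52 → acc = 0x45
  'M' = 0x4D → acc = 0x08
  'C' = 0x43 → acc = 0x4B
  ',' = 0x2C → acc = 0x67
  '6' = 0x36 → acc = 0x51
  '4' = 0x34 → acc = 0x65
  '1' = 0x31 → acc = 0x54
  '7' = 0x37 → acc = 0x63
  '6' = 0x36 → acc = 0x55
  ',' = 0x2C → acc = 0x79
  '0' = 0x30 → acc = 0x49
  '3' = 0x33 → acc = 0x7A
Checksum = 0x7A.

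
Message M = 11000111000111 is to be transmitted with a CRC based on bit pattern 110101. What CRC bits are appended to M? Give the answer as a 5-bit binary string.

Append 5 zeros: 1100011100011100000. Divide by 110101 (XOR where the leading bit is 1):
  pos 0: 110001 XOR 110101 = 000100
  pos 3: 100110 XOR 110101 = 010011
  pos 4: 100110 XOR 110101 = 010011
  pos 5: 100110 XOR 110101 = 010011
  pos 6: 100111 XOR 110101 = 010010
  pos 7: 100101 XOR 110101 = 010000
  pos 8: 100001 XOR 110101 = 010100
  pos 9: 101000 XOR 110101 = 011101
  pos 10: 111010 XOR 110101 = 001111
  pos 12: 111100 XOR 110101 = 001001
Remainder (last 5 bits) = 10010. This is the CRC / FCS.

10010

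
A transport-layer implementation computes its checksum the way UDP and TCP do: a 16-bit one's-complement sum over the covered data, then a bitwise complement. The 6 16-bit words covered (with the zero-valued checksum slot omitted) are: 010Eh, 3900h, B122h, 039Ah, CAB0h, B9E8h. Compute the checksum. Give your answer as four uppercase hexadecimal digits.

8C9B

One's-complement addition (fold any carry out of bit 15 back into bit 0):
  0x010E + 0x3900 = 0x03A0E
  0x3A0E + 0xB122 = 0x0EB30
  0xEB30 + 0x039A = 0x0EECA
  0xEECA + 0xCAB0 = 0x1B97A → wrap carry → 0xB97B
  0xB97B + 0xB9E8 = 0x17363 → wrap carry → 0x7364
One's-complement sum = 0x7364.
Checksum = ~0x7364 & 0xFFFF = 0x8C9B.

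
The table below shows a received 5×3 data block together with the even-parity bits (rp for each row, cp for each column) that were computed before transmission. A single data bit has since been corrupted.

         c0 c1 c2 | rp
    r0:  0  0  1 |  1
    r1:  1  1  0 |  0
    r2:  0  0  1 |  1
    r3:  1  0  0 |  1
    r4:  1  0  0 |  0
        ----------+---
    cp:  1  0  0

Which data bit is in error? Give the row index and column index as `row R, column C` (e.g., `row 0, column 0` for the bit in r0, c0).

row 4, column 1

Recompute each row's even parity and compare to rp:
  r0: data parity 1, sent rp 1 → ok
  r1: data parity 0, sent rp 0 → ok
  r2: data parity 1, sent rp 1 → ok
  r3: data parity 1, sent rp 1 → ok
  r4: data parity 1, sent rp 0 → mismatch
Recompute each column's even parity and compare to cp:
  c0: data parity 1, sent cp 1 → ok
  c1: data parity 1, sent cp 0 → mismatch
  c2: data parity 0, sent cp 0 → ok
Exactly one row (r4) and one column (c1) fail → the flipped bit is at their intersection.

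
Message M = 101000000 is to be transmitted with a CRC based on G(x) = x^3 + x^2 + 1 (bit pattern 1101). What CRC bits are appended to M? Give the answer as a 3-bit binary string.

011

Append 3 zeros: 101000000000. Divide by 1101 (XOR where the leading bit is 1):
  pos 0: 1010 XOR 1101 = 0111
  pos 1: 1110 XOR 1101 = 0011
  pos 3: 1100 XOR 1101 = 0001
  pos 6: 1000 XOR 1101 = 0101
  pos 7: 1010 XOR 1101 = 0111
  pos 8: 1110 XOR 1101 = 0011
Remainder (last 3 bits) = 011. This is the CRC / FCS.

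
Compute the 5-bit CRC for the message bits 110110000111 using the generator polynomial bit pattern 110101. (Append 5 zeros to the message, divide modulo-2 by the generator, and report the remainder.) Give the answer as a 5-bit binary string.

10011

Append 5 zeros: 11011000011100000. Divide by 110101 (XOR where the leading bit is 1):
  pos 0: 110110 XOR 110101 = 000011
  pos 4: 110001 XOR 110101 = 000100
  pos 7: 100110 XOR 110101 = 010011
  pos 8: 100110 XOR 110101 = 010011
  pos 9: 100110 XOR 110101 = 010011
  pos 10: 100110 XOR 110101 = 010011
  pos 11: 100110 XOR 110101 = 010011
Remainder (last 5 bits) = 10011. This is the CRC / FCS.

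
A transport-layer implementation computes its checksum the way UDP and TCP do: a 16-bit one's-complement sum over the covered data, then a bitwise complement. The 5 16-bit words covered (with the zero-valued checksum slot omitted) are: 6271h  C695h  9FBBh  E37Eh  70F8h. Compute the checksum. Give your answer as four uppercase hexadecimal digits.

One's-complement addition (fold any carry out of bit 15 back into bit 0):
  0x6271 + 0xC695 = 0x12906 → wrap carry → 0x2907
  0x2907 + 0x9FBB = 0x0C8C2
  0xC8C2 + 0xE37E = 0x1AC40 → wrap carry → 0xAC41
  0xAC41 + 0x70F8 = 0x11D39 → wrap carry → 0x1D3A
One's-complement sum = 0x1D3A.
Checksum = ~0x1D3A & 0xFFFF = 0xE2C5.

E2C5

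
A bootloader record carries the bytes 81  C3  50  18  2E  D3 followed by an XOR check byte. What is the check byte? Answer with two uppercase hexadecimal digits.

XOR the bytes together:
  start with 0x81
  0x81 ⊕ 0xC3 = 0x42
  0x42 ⊕ 0x50 = 0x12
  0x12 ⊕ 0x18 = 0x0A
  0x0A ⊕ 0x2E = 0x24
  0x24 ⊕ 0xD3 = 0xF7

F7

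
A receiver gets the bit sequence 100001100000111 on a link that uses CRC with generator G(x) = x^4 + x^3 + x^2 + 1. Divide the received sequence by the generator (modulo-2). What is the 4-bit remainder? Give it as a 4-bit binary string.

Modulo-2 division of 100001100000111 by 11101:
  pos 0: 10000 XOR 11101 = 01101
  pos 1: 11011 XOR 11101 = 00110
  pos 3: 11010 XOR 11101 = 00111
  pos 5: 11100 XOR 11101 = 00001
  pos 9: 10011 XOR 11101 = 01110
  pos 10: 11101 XOR 11101 = 00000
Remainder = 0000 (zero — the frame passes the CRC check).

0000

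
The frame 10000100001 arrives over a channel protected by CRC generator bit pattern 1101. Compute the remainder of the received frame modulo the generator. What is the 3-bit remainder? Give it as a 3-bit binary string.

111

Modulo-2 division of 10000100001 by 1101:
  pos 0: 1000 XOR 1101 = 0101
  pos 1: 1010 XOR 1101 = 0111
  pos 2: 1111 XOR 1101 = 0010
  pos 4: 1000 XOR 1101 = 0101
  pos 5: 1010 XOR 1101 = 0111
  pos 6: 1110 XOR 1101 = 0011
Remainder = 111 (nonzero — an error is detected).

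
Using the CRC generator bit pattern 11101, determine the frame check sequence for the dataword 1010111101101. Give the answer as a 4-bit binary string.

Append 4 zeros: 10101111011010000. Divide by 11101 (XOR where the leading bit is 1):
  pos 0: 10101 XOR 11101 = 01000
  pos 1: 10001 XOR 11101 = 01100
  pos 2: 11001 XOR 11101 = 00100
  pos 4: 10010 XOR 11101 = 01111
  pos 5: 11111 XOR 11101 = 00010
  pos 8: 10101 XOR 11101 = 01000
  pos 9: 10000 XOR 11101 = 01101
  pos 10: 11010 XOR 11101 = 00111
  pos 12: 11100 XOR 11101 = 00001
Remainder (last 4 bits) = 0001. This is the CRC / FCS.

0001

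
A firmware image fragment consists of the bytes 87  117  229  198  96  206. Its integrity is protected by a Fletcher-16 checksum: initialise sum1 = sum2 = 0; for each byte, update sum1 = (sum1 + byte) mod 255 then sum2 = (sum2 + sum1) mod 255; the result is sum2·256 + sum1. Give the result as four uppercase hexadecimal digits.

D2A8

Running sums (mod 255):
  after byte 0 (87): sum1=87, sum2=87
  after byte 1 (117): sum1=204, sum2=36
  after byte 2 (229): sum1=178, sum2=214
  after byte 3 (198): sum1=121, sum2=80
  after byte 4 (96): sum1=217, sum2=42
  after byte 5 (206): sum1=168, sum2=210
Checksum = sum2·256 + sum1 = 210·256 + 168 = 53928 = 0xD2A8.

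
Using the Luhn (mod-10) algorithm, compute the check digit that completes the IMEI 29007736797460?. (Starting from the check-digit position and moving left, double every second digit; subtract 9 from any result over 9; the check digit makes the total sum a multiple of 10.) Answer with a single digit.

Partial digits right→left: 0 6 4 7 9 7 6 3 7 7 0 0 9 2
Double every second digit counting from the check-digit position (so the 1st, 3rd, 5th, ... of the partial from the right).
  doubled (with −9 where >9): 0 8 9 3 5 0 9 → sum 34
  kept as-is: 6 7 7 3 7 0 2 → sum 32
Total = 34 + 32 = 66.
Check digit = (10 − (66 mod 10)) mod 10 = 4.

4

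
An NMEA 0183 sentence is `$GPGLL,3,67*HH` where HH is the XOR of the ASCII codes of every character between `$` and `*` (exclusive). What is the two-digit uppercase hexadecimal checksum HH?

XOR the ASCII codes of the payload characters:
  'G' = 0x47 → acc = 0x47
  'P' = 0x50 → acc = 0x17
  'G' = 0x47 → acc = 0x50
  'L' = 0x4C → acc = 0x1C
  'L' = 0x4C → acc = 0x50
  ',' = 0x2C → acc = 0x7C
  '3' = 0x33 → acc = 0x4F
  ',' = 0x2C → acc = 0x63
  '6' = 0x36 → acc = 0x55
  '7' = 0x37 → acc = 0x62
Checksum = 0x62.

62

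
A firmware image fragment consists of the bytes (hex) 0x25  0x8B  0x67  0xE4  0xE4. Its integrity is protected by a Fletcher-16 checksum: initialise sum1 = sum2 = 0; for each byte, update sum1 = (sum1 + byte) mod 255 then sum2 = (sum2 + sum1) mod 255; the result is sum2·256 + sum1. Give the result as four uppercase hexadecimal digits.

Running sums (mod 255):
  after byte 0 (0x25): sum1=37, sum2=37
  after byte 1 (0x8B): sum1=176, sum2=213
  after byte 2 (0x67): sum1=24, sum2=237
  after byte 3 (0xE4): sum1=252, sum2=234
  after byte 4 (0xE4): sum1=225, sum2=204
Checksum = sum2·256 + sum1 = 204·256 + 225 = 52449 = 0xCCE1.

CCE1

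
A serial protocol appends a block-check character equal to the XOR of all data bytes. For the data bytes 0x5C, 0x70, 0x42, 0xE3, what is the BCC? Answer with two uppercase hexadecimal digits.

XOR the bytes together:
  start with 0x5C
  0x5C ⊕ 0x70 = 0x2C
  0x2C ⊕ 0x42 = 0x6E
  0x6E ⊕ 0xE3 = 0x8D

8D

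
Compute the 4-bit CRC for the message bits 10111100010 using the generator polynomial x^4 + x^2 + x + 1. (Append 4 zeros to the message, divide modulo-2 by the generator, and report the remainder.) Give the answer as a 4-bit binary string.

Append 4 zeros: 101111000100000. Divide by 10111 (XOR where the leading bit is 1):
  pos 0: 10111 XOR 10111 = 00000
  pos 5: 10001 XOR 10111 = 00110
  pos 7: 11000 XOR 10111 = 01111
  pos 8: 11110 XOR 10111 = 01001
  pos 9: 10010 XOR 10111 = 00101
Remainder (last 4 bits) = 1010. This is the CRC / FCS.

1010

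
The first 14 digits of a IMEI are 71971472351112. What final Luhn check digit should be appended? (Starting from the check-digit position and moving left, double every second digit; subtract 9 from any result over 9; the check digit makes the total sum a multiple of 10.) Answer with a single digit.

Partial digits right→left: 2 1 1 1 5 3 2 7 4 1 7 9 1 7
Double every second digit counting from the check-digit position (so the 1st, 3rd, 5th, ... of the partial from the right).
  doubled (with −9 where >9): 4 2 1 4 8 5 2 → sum 26
  kept as-is: 1 1 3 7 1 9 7 → sum 29
Total = 26 + 29 = 55.
Check digit = (10 − (55 mod 10)) mod 10 = 5.

5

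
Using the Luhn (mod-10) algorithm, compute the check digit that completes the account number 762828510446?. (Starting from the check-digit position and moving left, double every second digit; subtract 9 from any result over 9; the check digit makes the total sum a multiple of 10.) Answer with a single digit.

Partial digits right→left: 6 4 4 0 1 5 8 2 8 2 6 7
Double every second digit counting from the check-digit position (so the 1st, 3rd, 5th, ... of the partial from the right).
  doubled (with −9 where >9): 3 8 2 7 7 3 → sum 30
  kept as-is: 4 0 5 2 2 7 → sum 20
Total = 30 + 20 = 50.
Check digit = (10 − (50 mod 10)) mod 10 = 0.

0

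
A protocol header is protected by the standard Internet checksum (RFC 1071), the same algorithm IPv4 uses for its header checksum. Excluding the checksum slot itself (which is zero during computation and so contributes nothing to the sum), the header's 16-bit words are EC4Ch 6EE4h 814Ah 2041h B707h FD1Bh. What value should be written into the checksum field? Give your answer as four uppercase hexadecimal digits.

4F1F

One's-complement addition (fold any carry out of bit 15 back into bit 0):
  0xEC4C + 0x6EE4 = 0x15B30 → wrap carry → 0x5B31
  0x5B31 + 0x814A = 0x0DC7B
  0xDC7B + 0x2041 = 0x0FCBC
  0xFCBC + 0xB707 = 0x1B3C3 → wrap carry → 0xB3C4
  0xB3C4 + 0xFD1B = 0x1B0DF → wrap carry → 0xB0E0
One's-complement sum = 0xB0E0.
Checksum = ~0xB0E0 & 0xFFFF = 0x4F1F.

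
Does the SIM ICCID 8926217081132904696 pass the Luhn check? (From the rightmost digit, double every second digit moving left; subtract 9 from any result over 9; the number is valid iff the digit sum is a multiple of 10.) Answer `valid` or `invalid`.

valid

From the right, keep odd positions and double even positions (subtract 9 from any doubled value over 9):
  doubled (positions 2,4,...): 9 8 9 6 2 0 2 3 9 → sum 48
  kept (positions 1,3,...): 6 6 0 2 1 8 7 2 2 8 → sum 42
Total = 90.
90 mod 10 = 0, so the number is valid.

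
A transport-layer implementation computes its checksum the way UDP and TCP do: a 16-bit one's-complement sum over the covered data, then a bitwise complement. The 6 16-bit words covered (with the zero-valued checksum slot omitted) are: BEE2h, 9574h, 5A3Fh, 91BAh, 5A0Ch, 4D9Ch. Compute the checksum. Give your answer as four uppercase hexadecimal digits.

One's-complement addition (fold any carry out of bit 15 back into bit 0):
  0xBEE2 + 0x9574 = 0x15456 → wrap carry → 0x5457
  0x5457 + 0x5A3F = 0x0AE96
  0xAE96 + 0x91BA = 0x14050 → wrap carry → 0x4051
  0x4051 + 0x5A0C = 0x09A5D
  0x9A5D + 0x4D9C = 0x0E7F9
One's-complement sum = 0xE7F9.
Checksum = ~0xE7F9 & 0xFFFF = 0x1806.

1806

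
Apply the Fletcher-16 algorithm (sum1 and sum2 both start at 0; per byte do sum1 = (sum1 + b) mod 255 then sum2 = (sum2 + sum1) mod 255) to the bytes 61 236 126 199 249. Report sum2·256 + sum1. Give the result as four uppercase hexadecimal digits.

Running sums (mod 255):
  after byte 0 (61): sum1=61, sum2=61
  after byte 1 (236): sum1=42, sum2=103
  after byte 2 (126): sum1=168, sum2=16
  after byte 3 (199): sum1=112, sum2=128
  after byte 4 (249): sum1=106, sum2=234
Checksum = sum2·256 + sum1 = 234·256 + 106 = 60010 = 0xEA6A.

EA6A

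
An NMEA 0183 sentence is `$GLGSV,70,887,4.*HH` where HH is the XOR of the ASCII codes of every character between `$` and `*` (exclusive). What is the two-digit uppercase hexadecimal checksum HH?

4F

XOR the ASCII codes of the payload characters:
  'G' = 0x47 → acc = 0x47
  'L' = 0x4C → acc = 0x0B
  'G' = 0x47 → acc = 0x4C
  'S' = 0x53 → acc = 0x1F
  'V' = 0x56 → acc = 0x49
  ',' = 0x2C → acc = 0x65
  '7' = 0x37 → acc = 0x52
  '0' = 0x30 → acc = 0x62
  ',' = 0x2C → acc = 0x4E
  '8' = 0x38 → acc = 0x76
  '8' = 0x38 → acc = 0x4E
  '7' = 0x37 → acc = 0x79
  ',' = 0x2C → acc = 0x55
  '4' = 0x34 → acc = 0x61
  '.' = 0x2E → acc = 0x4F
Checksum = 0x4F.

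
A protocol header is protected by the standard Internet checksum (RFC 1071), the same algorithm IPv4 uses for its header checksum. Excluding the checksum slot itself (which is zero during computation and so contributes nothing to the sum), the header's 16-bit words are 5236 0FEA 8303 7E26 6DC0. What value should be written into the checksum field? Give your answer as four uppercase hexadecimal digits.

2EF5

One's-complement addition (fold any carry out of bit 15 back into bit 0):
  0x5236 + 0x0FEA = 0x06220
  0x6220 + 0x8303 = 0x0E523
  0xE523 + 0x7E26 = 0x16349 → wrap carry → 0x634A
  0x634A + 0x6DC0 = 0x0D10A
One's-complement sum = 0xD10A.
Checksum = ~0xD10A & 0xFFFF = 0x2EF5.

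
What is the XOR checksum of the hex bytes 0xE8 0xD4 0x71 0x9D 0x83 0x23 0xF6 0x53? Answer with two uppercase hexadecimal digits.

XOR the bytes together:
  start with 0xE8
  0xE8 ⊕ 0xD4 = 0x3C
  0x3C ⊕ 0x71 = 0x4D
  0x4D ⊕ 0x9D = 0xD0
  0xD0 ⊕ 0x83 = 0x53
  0x53 ⊕ 0x23 = 0x70
  0x70 ⊕ 0xF6 = 0x86
  0x86 ⊕ 0x53 = 0xD5

D5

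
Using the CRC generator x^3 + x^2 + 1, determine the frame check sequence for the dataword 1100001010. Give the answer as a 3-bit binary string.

Append 3 zeros: 1100001010000. Divide by 1101 (XOR where the leading bit is 1):
  pos 0: 1100 XOR 1101 = 0001
  pos 3: 1001 XOR 1101 = 0100
  pos 4: 1000 XOR 1101 = 0101
  pos 5: 1011 XOR 1101 = 0110
  pos 6: 1100 XOR 1101 = 0001
  pos 9: 1000 XOR 1101 = 0101
Remainder (last 3 bits) = 101. This is the CRC / FCS.

101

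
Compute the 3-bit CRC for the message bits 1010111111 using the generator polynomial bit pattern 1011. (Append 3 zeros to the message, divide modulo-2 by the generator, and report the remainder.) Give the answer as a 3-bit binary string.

Append 3 zeros: 1010111111000. Divide by 1011 (XOR where the leading bit is 1):
  pos 0: 1010 XOR 1011 = 0001
  pos 3: 1111 XOR 1011 = 0100
  pos 4: 1001 XOR 1011 = 0010
  pos 6: 1011 XOR 1011 = 0000
Remainder (last 3 bits) = 000. This is the CRC / FCS.

000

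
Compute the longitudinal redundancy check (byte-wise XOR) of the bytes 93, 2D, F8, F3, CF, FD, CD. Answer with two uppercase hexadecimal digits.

4A

XOR the bytes together:
  start with 0x93
  0x93 ⊕ 0x2D = 0xBE
  0xBE ⊕ 0xF8 = 0x46
  0x46 ⊕ 0xF3 = 0xB5
  0xB5 ⊕ 0xCF = 0x7A
  0x7A ⊕ 0xFD = 0x87
  0x87 ⊕ 0xCD = 0x4A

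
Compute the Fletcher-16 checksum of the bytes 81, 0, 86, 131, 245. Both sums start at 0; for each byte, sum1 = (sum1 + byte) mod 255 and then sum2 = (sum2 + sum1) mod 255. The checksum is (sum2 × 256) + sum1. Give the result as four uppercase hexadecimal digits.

Running sums (mod 255):
  after byte 0 (81): sum1=81, sum2=81
  after byte 1 (0): sum1=81, sum2=162
  after byte 2 (86): sum1=167, sum2=74
  after byte 3 (131): sum1=43, sum2=117
  after byte 4 (245): sum1=33, sum2=150
Checksum = sum2·256 + sum1 = 150·256 + 33 = 38433 = 0x9621.

9621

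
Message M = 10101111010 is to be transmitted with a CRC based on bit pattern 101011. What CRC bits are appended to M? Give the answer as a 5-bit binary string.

00100

Append 5 zeros: 1010111101000000. Divide by 101011 (XOR where the leading bit is 1):
  pos 0: 101011 XOR 101011 = 000000
  pos 6: 110100 XOR 101011 = 011111
  pos 7: 111110 XOR 101011 = 010101
  pos 8: 101010 XOR 101011 = 000001
Remainder (last 5 bits) = 00100. This is the CRC / FCS.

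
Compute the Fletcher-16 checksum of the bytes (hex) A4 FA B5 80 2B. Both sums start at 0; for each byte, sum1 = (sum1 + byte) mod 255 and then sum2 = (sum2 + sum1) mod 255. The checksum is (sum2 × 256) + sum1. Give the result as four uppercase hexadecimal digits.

Running sums (mod 255):
  after byte 0 (A4): sum1=164, sum2=164
  after byte 1 (FA): sum1=159, sum2=68
  after byte 2 (B5): sum1=85, sum2=153
  after byte 3 (80): sum1=213, sum2=111
  after byte 4 (2B): sum1=1, sum2=112
Checksum = sum2·256 + sum1 = 112·256 + 1 = 28673 = 0x7001.

7001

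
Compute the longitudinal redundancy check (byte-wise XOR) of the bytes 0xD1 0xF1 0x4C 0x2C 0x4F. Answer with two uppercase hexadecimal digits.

0F

XOR the bytes together:
  start with 0xD1
  0xD1 ⊕ 0xF1 = 0x20
  0x20 ⊕ 0x4C = 0x6C
  0x6C ⊕ 0x2C = 0x40
  0x40 ⊕ 0x4F = 0x0F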